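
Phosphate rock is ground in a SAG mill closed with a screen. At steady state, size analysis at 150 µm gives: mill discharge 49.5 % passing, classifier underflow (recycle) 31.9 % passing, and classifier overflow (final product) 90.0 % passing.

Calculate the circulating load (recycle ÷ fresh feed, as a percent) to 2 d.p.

CL = 230.11 %

Let r = R/F. Size balance at 150 µm:
(1+r)d = ru + o → r = (o−d)/(d−u)
r = (90.0 − 49.5)/(49.5 − 31.9) = 40.5/17.6 = 2.3011
CL = 100·r = 230.11 %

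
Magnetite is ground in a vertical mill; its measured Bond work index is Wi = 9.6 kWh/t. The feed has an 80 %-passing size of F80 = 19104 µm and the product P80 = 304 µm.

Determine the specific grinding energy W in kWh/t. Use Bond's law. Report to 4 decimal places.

W = 10 Wi (1/√P80 − 1/√F80)  [Bond]
1/√304 = 0.057354;  1/√19104 = 0.007235
W = 10·9.6·(0.057354 − 0.007235) = 4.8114 kWh/t

W = 4.8114 kWh/t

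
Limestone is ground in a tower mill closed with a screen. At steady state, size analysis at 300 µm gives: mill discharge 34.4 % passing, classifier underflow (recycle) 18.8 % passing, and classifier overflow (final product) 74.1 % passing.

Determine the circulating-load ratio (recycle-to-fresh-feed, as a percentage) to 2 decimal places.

CL = 254.49 %

Let r = R/F. Size balance at 300 µm:
(1+r)·d = r·u + o ⇒ r = (o−d)/(d−u)
r = (74.1 − 34.4)/(34.4 − 18.8) = 39.7/15.6 = 2.5449
CL = 100·r = 254.49 %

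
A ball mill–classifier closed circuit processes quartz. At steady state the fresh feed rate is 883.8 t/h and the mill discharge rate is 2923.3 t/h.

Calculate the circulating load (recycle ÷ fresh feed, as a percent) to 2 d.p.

CL = 230.76 %

M = F + R at steady state, so:
R = M − F = 2923.3 − 883.8 = 2039.5 t/h
CL = 100·R/F = 100·2039.5/883.8 = 230.76 %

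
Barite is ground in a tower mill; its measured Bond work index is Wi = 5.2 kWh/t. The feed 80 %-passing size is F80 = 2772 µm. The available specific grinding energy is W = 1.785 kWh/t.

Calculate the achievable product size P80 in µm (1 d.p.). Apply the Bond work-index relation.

P80 = 351.7 µm

Bond: W = 10·Wi·(1/√P80 − 1/√F80)
P80^(−½) = W/(10 Wi) + F80^(−½)
  = 1.7850/(10·5.2) + 1/√2772 = 0.034327 + 0.018993 = 0.053320
P80 = (1/0.053320)² = 18.7546² = 351.73 µm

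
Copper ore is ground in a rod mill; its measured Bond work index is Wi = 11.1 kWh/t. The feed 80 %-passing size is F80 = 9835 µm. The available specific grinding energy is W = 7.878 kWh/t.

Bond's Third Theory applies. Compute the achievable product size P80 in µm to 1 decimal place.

W = 10 Wi (P80^-0.5 − F80^-0.5)
⇒ 1/√P80 = W/(10·Wi) + 1/√F80
  = 7.8780/(10·11.1) + 1/√9835 = 0.070973 + 0.010084 = 0.081057
P80 = (1/0.081057)² = 12.3371² = 152.20 µm

P80 = 152.2 µm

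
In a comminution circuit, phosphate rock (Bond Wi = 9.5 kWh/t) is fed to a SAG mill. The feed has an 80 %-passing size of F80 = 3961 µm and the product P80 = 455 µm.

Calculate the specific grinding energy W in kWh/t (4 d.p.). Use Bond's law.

W = 2.9442 kWh/t

W = 10·Wi·[P80^(−½) − F80^(−½)]
1/√455 = 0.046881;  1/√3961 = 0.015889
W = 10·9.5·(0.046881 − 0.015889) = 2.9442 kWh/t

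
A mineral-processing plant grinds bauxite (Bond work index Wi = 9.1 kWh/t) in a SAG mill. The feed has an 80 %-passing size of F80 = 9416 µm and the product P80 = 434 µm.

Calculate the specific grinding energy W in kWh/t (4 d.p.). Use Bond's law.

W_Bond = 10·Wi·(1/√P₈₀ − 1/√F₈₀)
1/√434 = 0.048002;  1/√9416 = 0.010305
W = 10·9.1·(0.048002 − 0.010305) = 3.4303 kWh/t

W = 3.4303 kWh/t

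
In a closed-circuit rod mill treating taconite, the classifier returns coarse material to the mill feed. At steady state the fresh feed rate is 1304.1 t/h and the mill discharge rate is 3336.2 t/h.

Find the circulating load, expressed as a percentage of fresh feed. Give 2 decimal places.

Mill node: discharge = fresh + recycle.
R = M − F = 3336.2 − 1304.1 = 2032.1 t/h
CL = 100·R/F = 100·2032.1/1304.1 = 155.82 %

CL = 155.82 %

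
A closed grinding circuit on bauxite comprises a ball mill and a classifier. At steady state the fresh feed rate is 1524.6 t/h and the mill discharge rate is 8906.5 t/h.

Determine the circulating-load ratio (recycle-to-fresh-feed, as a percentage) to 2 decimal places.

Discharge = new feed + return, hence
R = M − F = 8906.5 − 1524.6 = 7381.9 t/h
CL = 100·R/F = 100·7381.9/1524.6 = 484.19 %

CL = 484.19 %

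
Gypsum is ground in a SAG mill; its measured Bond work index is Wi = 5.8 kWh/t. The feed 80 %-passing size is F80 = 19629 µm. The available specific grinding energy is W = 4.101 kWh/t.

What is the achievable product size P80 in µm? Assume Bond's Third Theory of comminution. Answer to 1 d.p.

P80 = 165.0 µm

W = 10 Wi / √P80 − 10 Wi / √F80
⇒ 1/√P80 = W/(10 Wi) + 1/√F80
  = 4.1010/(10·5.8) + 1/√19629 = 0.070707 + 0.007138 = 0.077844
P80 = (1/0.077844)² = 12.8461² = 165.02 µm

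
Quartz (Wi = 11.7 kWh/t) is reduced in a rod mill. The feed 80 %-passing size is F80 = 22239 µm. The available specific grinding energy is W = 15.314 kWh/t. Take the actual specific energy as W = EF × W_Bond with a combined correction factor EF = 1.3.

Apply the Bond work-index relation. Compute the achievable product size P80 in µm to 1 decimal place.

P80 = 86.7 µm

W = 10·Wi·[P80^(−½) − F80^(−½)]
W_Bond = W / EF = 15.314 / 1.3 = 11.7800 kWh/t
⇒ 1/√P80 = W_Bond/(10 Wi) + 1/√F80
  = 11.7800/(10·11.7) + 1/√22239 = 0.100684 + 0.006706 = 0.107389
P80 = (1/0.107389)² = 9.3119² = 86.71 µm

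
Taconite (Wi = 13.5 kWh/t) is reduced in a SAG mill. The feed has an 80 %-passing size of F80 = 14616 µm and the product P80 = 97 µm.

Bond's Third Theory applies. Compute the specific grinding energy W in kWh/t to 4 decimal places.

W = 12.5905 kWh/t

W = 10 Wi / √P80 − 10 Wi / √F80
1/√97 = 0.101535;  1/√14616 = 0.008272
W = 10·13.5·(0.101535 − 0.008272) = 12.5905 kWh/t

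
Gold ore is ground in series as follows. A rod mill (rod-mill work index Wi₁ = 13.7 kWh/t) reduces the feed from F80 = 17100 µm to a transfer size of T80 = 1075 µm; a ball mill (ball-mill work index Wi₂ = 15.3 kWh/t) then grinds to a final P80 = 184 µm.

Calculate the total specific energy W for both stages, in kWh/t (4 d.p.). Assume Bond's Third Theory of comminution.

W = 9.7436 kWh/t

Bond:  W = 10 Wi (1/√P − 1/√F)
Stage 1 (17100→1075 µm, Wi₁=13.7): W₁ = 10·13.7·(0.030500 − 0.007647) = 3.1308 kWh/t
Stage 2 (1075→184 µm, Wi₂=15.3): W₂ = 10·15.3·(0.073721 − 0.030500) = 6.6129 kWh/t
W = W₁ + W₂ = 3.1308 + 6.6129 = 9.7436 kWh/t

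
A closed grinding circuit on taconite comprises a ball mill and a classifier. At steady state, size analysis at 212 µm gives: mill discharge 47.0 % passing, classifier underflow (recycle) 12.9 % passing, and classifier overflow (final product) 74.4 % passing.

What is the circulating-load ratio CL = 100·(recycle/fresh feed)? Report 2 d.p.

CL = 80.35 %

Classifier node, passing 212 µm:
(1+r)d = ru + o → r = (o−d)/(d−u)
r = (74.4 − 47.0)/(47.0 − 12.9) = 27.4/34.1 = 0.8035
CL = 100·r = 80.35 %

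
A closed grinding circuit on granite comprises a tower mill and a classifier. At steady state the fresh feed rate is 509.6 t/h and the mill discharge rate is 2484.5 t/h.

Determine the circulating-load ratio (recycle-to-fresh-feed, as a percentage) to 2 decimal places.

CL = 387.54 %

Mill node: discharge = fresh + recycle.
R = M − F = 2484.5 − 509.6 = 1974.9 t/h
CL = 100·R/F = 100·1974.9/509.6 = 387.54 %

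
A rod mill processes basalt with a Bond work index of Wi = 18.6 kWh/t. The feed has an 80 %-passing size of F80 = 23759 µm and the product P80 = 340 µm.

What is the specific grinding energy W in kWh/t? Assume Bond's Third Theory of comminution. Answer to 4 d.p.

W = 8.8806 kWh/t

W = 10·Wi·[P80^(−½) − F80^(−½)]
1/√340 = 0.054233;  1/√23759 = 0.006488
W = 10·18.6·(0.054233 − 0.006488) = 8.8806 kWh/t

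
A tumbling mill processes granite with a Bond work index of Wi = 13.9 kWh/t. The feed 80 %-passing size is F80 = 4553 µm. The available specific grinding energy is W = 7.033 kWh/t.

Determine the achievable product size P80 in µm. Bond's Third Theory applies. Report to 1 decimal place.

W_Bond = 10·Wi·(1/√P₈₀ − 1/√F₈₀)
1/√P80 = 1/√F80 + W/(10·Wi)
  = 7.0330/(10·13.9) + 1/√4553 = 0.050597 + 0.014820 = 0.065417
P80 = (1/0.065417)² = 15.2865² = 233.68 µm

P80 = 233.7 µm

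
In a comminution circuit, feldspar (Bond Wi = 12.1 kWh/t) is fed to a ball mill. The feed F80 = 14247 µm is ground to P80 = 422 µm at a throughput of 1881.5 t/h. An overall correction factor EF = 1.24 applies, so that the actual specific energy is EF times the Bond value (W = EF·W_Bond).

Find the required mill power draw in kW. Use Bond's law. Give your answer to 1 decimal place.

P = 11377.1 kW

W = 10·Wi·(P80^(-½) − F80^(-½))
W = 10·12.1·(1/√422 − 1/√14247) = 10·12.1·(0.040301) = 4.8765 kWh/t
Apply correction: 4.8765 × 1.24 = 6.0468 kWh/t
Mill draw = 6.0468 × 1881.5 = 11377.1 kW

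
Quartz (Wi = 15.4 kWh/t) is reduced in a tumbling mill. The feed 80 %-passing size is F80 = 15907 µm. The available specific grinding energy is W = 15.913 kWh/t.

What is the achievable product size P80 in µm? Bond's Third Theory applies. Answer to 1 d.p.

W = 10 Wi / √P80 − 10 Wi / √F80
P80^-0.5 = F80^-0.5 + W/(10 Wi)
  = 15.9130/(10·15.4) + 1/√15907 = 0.103331 + 0.007929 = 0.111260
P80 = (1/0.111260)² = 8.9880² = 80.78 µm

P80 = 80.8 µm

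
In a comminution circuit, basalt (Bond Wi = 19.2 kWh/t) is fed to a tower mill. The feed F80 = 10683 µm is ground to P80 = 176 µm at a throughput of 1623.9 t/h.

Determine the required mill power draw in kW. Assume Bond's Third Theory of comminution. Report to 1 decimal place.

W = 10 Wi (P80^-0.5 − F80^-0.5)
W = 10·19.2·(1/√176 − 1/√10683) = 10·19.2·(0.065703) = 12.6149 kWh/t
Mill draw = 12.6149 × 1623.9 = 20485.4 kW

P = 20485.4 kW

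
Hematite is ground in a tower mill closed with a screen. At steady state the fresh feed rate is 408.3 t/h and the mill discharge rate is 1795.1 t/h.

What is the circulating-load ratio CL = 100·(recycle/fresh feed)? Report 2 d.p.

CL = 339.65 %

Steady state: M = F + R.
R = M − F = 1795.1 − 408.3 = 1386.8 t/h
CL = 100·R/F = 100·1386.8/408.3 = 339.65 %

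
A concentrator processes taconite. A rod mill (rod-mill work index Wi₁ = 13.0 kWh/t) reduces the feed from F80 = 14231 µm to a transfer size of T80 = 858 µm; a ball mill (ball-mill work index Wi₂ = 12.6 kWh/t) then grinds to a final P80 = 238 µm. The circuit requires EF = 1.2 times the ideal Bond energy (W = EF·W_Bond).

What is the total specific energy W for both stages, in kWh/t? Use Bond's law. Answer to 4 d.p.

W = 8.6570 kWh/t

W = 10 Wi (1/√P80 − 1/√F80)  [Bond]
Stage 1 (14231→858 µm, Wi₁=13.0): W₁ = 10·13.0·(0.034139 − 0.008383) = 3.3484 kWh/t
Stage 2 (858→238 µm, Wi₂=12.6): W₂ = 10·12.6·(0.064820 − 0.034139) = 3.8658 kWh/t
W = W₁ + W₂ = 3.3484 + 3.8658 = 7.2142 kWh/t
With EF = 1.2: W = 7.2142·1.2 = 8.6570 kWh/t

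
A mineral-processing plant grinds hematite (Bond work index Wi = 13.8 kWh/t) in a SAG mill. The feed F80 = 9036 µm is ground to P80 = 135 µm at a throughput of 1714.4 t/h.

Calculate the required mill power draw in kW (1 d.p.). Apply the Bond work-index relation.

W = 10·Wi·(P80^(-½) − F80^(-½))
W = 10·13.8·(1/√135 − 1/√9036) = 10·13.8·(0.075546) = 10.4254 kWh/t
Mill draw = 10.4254 × 1714.4 = 17873.3 kW

P = 17873.3 kW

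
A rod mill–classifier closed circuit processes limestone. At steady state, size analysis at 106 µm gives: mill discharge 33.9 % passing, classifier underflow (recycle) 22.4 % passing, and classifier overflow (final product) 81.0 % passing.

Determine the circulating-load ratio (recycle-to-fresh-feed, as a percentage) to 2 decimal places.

CL = 409.57 %

Classifier node, passing 106 µm:
(1+r)·d = r·u + o ⇒ r = (o−d)/(d−u)
r = (81.0 − 33.9)/(33.9 − 22.4) = 47.1/11.5 = 4.0957
CL = 100·r = 409.57 %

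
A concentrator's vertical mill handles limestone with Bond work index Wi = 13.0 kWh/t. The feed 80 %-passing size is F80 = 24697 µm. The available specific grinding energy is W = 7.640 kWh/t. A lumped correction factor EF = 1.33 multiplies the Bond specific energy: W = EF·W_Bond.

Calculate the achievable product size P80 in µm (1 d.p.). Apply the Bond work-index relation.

P80 = 391.3 µm

Bond: W = 10·Wi·(1/√P80 − 1/√F80)
W_Bond = W / EF = 7.640 / 1.33 = 5.7444 kWh/t
P80^-0.5 = F80^-0.5 + W_Bond/(10 Wi)
  = 5.7444/(10·13.0) + 1/√24697 = 0.044187 + 0.006363 = 0.050551
P80 = (1/0.050551)² = 19.7821² = 391.33 µm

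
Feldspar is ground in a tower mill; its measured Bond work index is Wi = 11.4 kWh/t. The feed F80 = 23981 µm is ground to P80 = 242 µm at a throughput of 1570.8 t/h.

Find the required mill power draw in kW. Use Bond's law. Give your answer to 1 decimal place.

W = 10 Wi / √P80 − 10 Wi / √F80
W = 10·11.4·(1/√242 − 1/√23981) = 10·11.4·(0.057825) = 6.5920 kWh/t
Power = W × throughput = 6.5920 kWh/t × 1570.8 t/h = 10354.8 kW

P = 10354.8 kW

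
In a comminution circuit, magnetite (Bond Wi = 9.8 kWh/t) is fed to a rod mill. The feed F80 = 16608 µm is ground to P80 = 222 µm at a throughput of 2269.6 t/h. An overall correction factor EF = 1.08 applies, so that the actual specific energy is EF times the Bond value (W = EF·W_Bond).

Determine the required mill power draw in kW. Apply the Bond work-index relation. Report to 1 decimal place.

P = 14258.2 kW

W = 10·Wi·[P80^(−½) − F80^(−½)]
W = 10·9.8·(1/√222 − 1/√16608) = 10·9.8·(0.059356) = 5.8169 kWh/t
Apply correction: 5.8169 × 1.08 = 6.2822 kWh/t
P_mill = W·ṁ = 6.2822·2269.6 = 14258.2 kW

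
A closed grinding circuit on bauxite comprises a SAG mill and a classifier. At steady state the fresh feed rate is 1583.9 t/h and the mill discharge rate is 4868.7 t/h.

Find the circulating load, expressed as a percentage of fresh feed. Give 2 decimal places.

Mill node: discharge = fresh + recycle.
R = M − F = 4868.7 − 1583.9 = 3284.8 t/h
CL = 100·R/F = 100·3284.8/1583.9 = 207.39 %

CL = 207.39 %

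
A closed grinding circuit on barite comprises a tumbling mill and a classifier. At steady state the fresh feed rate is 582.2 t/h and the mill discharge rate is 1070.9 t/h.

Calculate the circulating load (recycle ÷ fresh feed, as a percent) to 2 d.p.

Steady state: M = F + R.
R = M − F = 1070.9 − 582.2 = 488.7 t/h
CL = 100·R/F = 100·488.7/582.2 = 83.94 %

CL = 83.94 %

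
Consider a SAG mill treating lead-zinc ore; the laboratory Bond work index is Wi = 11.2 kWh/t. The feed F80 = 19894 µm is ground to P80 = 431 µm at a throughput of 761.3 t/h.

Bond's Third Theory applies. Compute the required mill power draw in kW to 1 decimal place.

P = 3502.6 kW

W = 10 Wi (1/√P80 − 1/√F80)  [Bond]
W = 10·11.2·(1/√431 − 1/√19894) = 10·11.2·(0.041078) = 4.6008 kWh/t
Mill draw = 4.6008 × 761.3 = 3502.6 kW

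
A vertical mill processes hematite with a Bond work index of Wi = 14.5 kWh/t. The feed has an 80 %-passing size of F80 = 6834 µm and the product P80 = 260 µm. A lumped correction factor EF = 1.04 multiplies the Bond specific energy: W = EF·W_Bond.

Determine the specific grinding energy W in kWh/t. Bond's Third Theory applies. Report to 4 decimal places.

Bond:  W = 10 Wi (1/√P − 1/√F)
1/√260 = 0.062017;  1/√6834 = 0.012097
W = 10·14.5·(0.062017 − 0.012097) = 7.2385 kWh/t
Corrected W = EF·W_Bond = 1.04·7.2385 = 7.5281 kWh/t

W = 7.5281 kWh/t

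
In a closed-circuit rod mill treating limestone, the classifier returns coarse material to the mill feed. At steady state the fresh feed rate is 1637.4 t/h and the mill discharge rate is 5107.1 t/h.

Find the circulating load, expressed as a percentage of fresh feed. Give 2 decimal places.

CL = 211.90 %

M = F + R at steady state, so:
R = M − F = 5107.1 − 1637.4 = 3469.7 t/h
CL = 100·R/F = 100·3469.7/1637.4 = 211.90 %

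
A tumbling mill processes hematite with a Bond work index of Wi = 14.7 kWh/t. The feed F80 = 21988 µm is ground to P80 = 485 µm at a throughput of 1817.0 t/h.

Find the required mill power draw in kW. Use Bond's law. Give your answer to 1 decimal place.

P = 10327.1 kW

W = 10 Wi (P80^-0.5 − F80^-0.5)
W = 10·14.7·(1/√485 − 1/√21988) = 10·14.7·(0.038664) = 5.6836 kWh/t
Mill draw = 5.6836 × 1817.0 = 10327.1 kW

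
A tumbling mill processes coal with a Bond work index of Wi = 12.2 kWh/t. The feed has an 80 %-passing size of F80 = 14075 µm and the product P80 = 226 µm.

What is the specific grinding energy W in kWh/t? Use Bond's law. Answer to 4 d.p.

W = 7.0870 kWh/t

Bond: W = 10·Wi·(1/√P80 − 1/√F80)
1/√226 = 0.066519;  1/√14075 = 0.008429
W = 10·12.2·(0.066519 − 0.008429) = 7.0870 kWh/t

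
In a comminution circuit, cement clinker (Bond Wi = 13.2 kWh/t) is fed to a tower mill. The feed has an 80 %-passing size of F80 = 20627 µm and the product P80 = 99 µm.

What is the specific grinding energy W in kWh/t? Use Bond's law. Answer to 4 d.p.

W = 10 Wi (1/√P80 − 1/√F80)  [Bond]
1/√99 = 0.100504;  1/√20627 = 0.006963
W = 10·13.2·(0.100504 − 0.006963) = 12.3474 kWh/t

W = 12.3474 kWh/t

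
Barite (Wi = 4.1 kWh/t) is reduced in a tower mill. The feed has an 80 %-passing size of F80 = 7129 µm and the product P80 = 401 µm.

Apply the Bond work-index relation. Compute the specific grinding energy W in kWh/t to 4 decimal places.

W = 1.5619 kWh/t

Bond:  W = 10 Wi (1/√P − 1/√F)
1/√401 = 0.049938;  1/√7129 = 0.011844
W = 10·4.1·(0.049938 − 0.011844) = 1.5619 kWh/t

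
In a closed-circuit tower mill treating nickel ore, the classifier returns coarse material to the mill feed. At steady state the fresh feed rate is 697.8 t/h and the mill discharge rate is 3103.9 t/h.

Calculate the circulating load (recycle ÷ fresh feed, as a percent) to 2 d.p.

Mill node: discharge = fresh + recycle.
R = M − F = 3103.9 − 697.8 = 2406.1 t/h
CL = 100·R/F = 100·2406.1/697.8 = 344.81 %

CL = 344.81 %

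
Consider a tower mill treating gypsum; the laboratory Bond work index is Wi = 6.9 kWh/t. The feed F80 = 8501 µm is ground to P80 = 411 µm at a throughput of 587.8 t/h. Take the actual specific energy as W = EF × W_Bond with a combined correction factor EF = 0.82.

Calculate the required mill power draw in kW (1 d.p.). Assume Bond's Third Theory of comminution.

P = 1279.8 kW

W = 10 Wi (P80^-0.5 − F80^-0.5)
W = 10·6.9·(1/√411 − 1/√8501) = 10·6.9·(0.038480) = 2.6552 kWh/t
Apply correction: 2.6552 × 0.82 = 2.1772 kWh/t
P = W·T = 2.1772·587.8 = 1279.8 kW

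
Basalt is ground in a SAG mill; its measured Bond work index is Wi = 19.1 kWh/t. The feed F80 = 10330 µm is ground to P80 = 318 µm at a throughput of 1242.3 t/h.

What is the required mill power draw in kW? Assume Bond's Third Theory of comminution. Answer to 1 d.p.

P = 10971.4 kW

W = 10 Wi (P80^-0.5 − F80^-0.5)
W = 10·19.1·(1/√318 − 1/√10330) = 10·19.1·(0.046238) = 8.8315 kWh/t
Power = W × throughput = 8.8315 kWh/t × 1242.3 t/h = 10971.4 kW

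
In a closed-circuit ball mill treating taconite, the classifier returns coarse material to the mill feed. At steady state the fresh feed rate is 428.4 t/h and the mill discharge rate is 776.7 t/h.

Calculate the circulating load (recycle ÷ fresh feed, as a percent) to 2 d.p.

Mill node: discharge = fresh + recycle.
R = M − F = 776.7 − 428.4 = 348.3 t/h
CL = 100·R/F = 100·348.3/428.4 = 81.30 %

CL = 81.30 %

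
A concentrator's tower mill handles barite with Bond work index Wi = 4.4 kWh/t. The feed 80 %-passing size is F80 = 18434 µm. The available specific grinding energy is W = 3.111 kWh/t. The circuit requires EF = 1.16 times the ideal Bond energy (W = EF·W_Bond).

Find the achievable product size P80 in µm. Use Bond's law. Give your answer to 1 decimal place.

P80 = 214.3 µm

W = 10·Wi·[P80^(−½) − F80^(−½)]
W_Bond = W / EF = 3.111 / 1.16 = 2.6819 kWh/t
⇒ 1/√P80 = W_Bond/(10 Wi) + 1/√F80
  = 2.6819/(10·4.4) + 1/√18434 = 0.060952 + 0.007365 = 0.068317
P80 = (1/0.068317)² = 14.6375² = 214.26 µm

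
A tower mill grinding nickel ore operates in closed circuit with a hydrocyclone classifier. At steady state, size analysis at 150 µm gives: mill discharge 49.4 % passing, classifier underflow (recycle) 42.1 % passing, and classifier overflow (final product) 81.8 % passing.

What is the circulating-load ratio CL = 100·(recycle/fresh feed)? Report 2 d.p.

CL = 443.84 %

Balance %-passing 150 µm (r = R/F):
r = (o − d)/(d − u)
r = (81.8 − 49.4)/(49.4 − 42.1) = 32.4/7.3 = 4.4384
CL = 100·r = 443.84 %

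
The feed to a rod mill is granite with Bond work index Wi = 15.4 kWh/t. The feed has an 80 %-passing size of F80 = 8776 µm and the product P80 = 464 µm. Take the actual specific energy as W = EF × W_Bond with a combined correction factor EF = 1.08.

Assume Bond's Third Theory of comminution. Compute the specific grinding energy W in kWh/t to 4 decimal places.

W = 5.9458 kWh/t

W = 10 Wi (P80^-0.5 − F80^-0.5)
1/√464 = 0.046424;  1/√8776 = 0.010675
W = 10·15.4·(0.046424 − 0.010675) = 5.5054 kWh/t
Apply correction: 5.5054 × 1.08 = 5.9458 kWh/t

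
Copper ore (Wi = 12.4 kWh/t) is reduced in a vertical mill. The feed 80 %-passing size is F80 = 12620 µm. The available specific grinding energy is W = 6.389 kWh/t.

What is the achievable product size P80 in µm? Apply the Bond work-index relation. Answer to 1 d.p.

P80 = 273.9 µm

Bond:  W = 10 Wi (1/√P − 1/√F)
⇒ 1/√P80 = W/(10 Wi) + 1/√F80
  = 6.3890/(10·12.4) + 1/√12620 = 0.051524 + 0.008902 = 0.060426
P80 = (1/0.060426)² = 16.5492² = 273.88 µm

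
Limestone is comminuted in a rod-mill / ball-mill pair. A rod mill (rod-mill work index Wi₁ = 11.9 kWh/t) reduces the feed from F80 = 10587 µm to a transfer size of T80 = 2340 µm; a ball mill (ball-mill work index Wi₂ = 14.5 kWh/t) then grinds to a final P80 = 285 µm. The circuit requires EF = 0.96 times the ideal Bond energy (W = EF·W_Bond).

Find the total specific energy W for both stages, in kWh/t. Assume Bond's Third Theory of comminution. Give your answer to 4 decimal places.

W = 6.6192 kWh/t

W = 10 Wi / √P80 − 10 Wi / √F80
Stage 1 (10587→2340 µm, Wi₁=11.9): W₁ = 10·11.9·(0.020672 − 0.009719) = 1.3035 kWh/t
Stage 2 (2340→285 µm, Wi₂=14.5): W₂ = 10·14.5·(0.059235 − 0.020672) = 5.5916 kWh/t
W = W₁ + W₂ = 1.3035 + 5.5916 = 6.8950 kWh/t
Apply correction: 6.8950 × 0.96 = 6.6192 kWh/t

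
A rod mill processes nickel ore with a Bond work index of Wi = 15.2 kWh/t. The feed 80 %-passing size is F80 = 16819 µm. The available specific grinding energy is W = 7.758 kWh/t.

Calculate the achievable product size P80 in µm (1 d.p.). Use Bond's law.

P80 = 289.7 µm

W_Bond = 10·Wi·(1/√P₈₀ − 1/√F₈₀)
⇒ 1/√P80 = W/(10 Wi) + 1/√F80
  = 7.7580/(10·15.2) + 1/√16819 = 0.051039 + 0.007711 = 0.058750
P80 = (1/0.058750)² = 17.0212² = 289.72 µm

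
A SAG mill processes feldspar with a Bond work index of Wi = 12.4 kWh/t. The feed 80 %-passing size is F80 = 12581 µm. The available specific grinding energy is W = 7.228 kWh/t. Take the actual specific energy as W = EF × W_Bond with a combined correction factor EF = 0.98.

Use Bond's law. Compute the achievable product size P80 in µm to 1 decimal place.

P80 = 213.8 µm

Bond: W = 10·Wi·(1/√P80 − 1/√F80)
W_Bond = W / EF = 7.228 / 0.98 = 7.3755 kWh/t
P80^-0.5 = F80^-0.5 + W_Bond/(10 Wi)
  = 7.3755/(10·12.4) + 1/√12581 = 0.059480 + 0.008915 = 0.068395
P80 = (1/0.068395)² = 14.6209² = 213.77 µm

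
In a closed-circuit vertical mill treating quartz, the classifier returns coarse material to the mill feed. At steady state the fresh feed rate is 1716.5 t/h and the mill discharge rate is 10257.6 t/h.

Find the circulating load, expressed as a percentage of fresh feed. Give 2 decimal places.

Mill node: discharge = fresh + recycle.
R = M − F = 10257.6 − 1716.5 = 8541.1 t/h
CL = 100·R/F = 100·8541.1/1716.5 = 497.59 %

CL = 497.59 %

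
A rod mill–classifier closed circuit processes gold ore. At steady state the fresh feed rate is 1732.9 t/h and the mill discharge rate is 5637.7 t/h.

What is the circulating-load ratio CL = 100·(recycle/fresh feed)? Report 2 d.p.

CL = 225.33 %

Steady state: M = F + R.
R = M − F = 5637.7 − 1732.9 = 3904.8 t/h
CL = 100·R/F = 100·3904.8/1732.9 = 225.33 %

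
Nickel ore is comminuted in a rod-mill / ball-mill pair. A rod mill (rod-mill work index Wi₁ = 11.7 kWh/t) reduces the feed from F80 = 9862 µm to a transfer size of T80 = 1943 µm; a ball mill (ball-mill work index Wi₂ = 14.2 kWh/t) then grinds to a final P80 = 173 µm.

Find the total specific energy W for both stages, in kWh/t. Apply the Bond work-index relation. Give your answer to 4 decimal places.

W = 9.0507 kWh/t

W = 10 Wi / √P80 − 10 Wi / √F80
Stage 1 (9862→1943 µm, Wi₁=11.7): W₁ = 10·11.7·(0.022686 − 0.010070) = 1.4761 kWh/t
Stage 2 (1943→173 µm, Wi₂=14.2): W₂ = 10·14.2·(0.076029 − 0.022686) = 7.5746 kWh/t
W = W₁ + W₂ = 1.4761 + 7.5746 = 9.0507 kWh/t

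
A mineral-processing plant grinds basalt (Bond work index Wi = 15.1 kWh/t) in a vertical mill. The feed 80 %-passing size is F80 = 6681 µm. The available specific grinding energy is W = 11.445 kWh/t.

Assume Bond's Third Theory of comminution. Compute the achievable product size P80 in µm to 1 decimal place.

P80 = 129.0 µm

Bond:  W = 10 Wi (1/√P − 1/√F)
⇒ 1/√P80 = W/(10·Wi) + 1/√F80
  = 11.4450/(10·15.1) + 1/√6681 = 0.075795 + 0.012234 = 0.088029
P80 = (1/0.088029)² = 11.3599² = 129.05 µm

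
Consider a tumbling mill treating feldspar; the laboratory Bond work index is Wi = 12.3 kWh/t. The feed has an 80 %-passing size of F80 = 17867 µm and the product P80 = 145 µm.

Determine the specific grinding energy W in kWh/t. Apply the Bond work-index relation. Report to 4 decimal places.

W = 9.2944 kWh/t

W = 10·Wi·[P80^(−½) − F80^(−½)]
1/√145 = 0.083045;  1/√17867 = 0.007481
W = 10·12.3·(0.083045 − 0.007481) = 9.2944 kWh/t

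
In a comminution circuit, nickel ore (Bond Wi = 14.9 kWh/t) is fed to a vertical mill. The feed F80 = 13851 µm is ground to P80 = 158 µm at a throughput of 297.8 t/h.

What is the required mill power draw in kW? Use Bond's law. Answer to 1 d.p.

Bond:  W = 10 Wi (1/√P − 1/√F)
W = 10·14.9·(1/√158 − 1/√13851) = 10·14.9·(0.071059) = 10.5878 kWh/t
P = W·T = 10.5878·297.8 = 3153.0 kW

P = 3153.0 kW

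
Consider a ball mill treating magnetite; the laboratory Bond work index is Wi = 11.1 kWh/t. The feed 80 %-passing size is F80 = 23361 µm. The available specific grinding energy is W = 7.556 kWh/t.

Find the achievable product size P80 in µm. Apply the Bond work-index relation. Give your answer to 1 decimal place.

W = 10 Wi (P80^-0.5 − F80^-0.5)
⇒ 1/√P80 = W/(10·Wi) + 1/√F80
  = 7.5560/(10·11.1) + 1/√23361 = 0.068072 + 0.006543 = 0.074615
P80 = (1/0.074615)² = 13.4022² = 179.62 µm

P80 = 179.6 µm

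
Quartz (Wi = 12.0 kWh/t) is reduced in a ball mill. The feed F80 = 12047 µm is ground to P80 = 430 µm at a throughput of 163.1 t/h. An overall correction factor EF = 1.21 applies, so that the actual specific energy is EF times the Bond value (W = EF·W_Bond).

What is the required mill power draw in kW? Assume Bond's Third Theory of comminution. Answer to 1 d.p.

P = 926.3 kW

W = 10 Wi / √P80 − 10 Wi / √F80
W = 10·12.0·(1/√430 − 1/√12047) = 10·12.0·(0.039113) = 4.6936 kWh/t
Corrected W = EF·W_Bond = 1.21·4.6936 = 5.6793 kWh/t
Mill draw = 5.6793 × 163.1 = 926.3 kW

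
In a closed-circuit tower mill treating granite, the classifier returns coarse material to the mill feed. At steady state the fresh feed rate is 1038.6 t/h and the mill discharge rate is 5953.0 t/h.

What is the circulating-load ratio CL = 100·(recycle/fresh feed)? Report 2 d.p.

CL = 473.18 %

Mill node: discharge = fresh + recycle.
R = M − F = 5953.0 − 1038.6 = 4914.4 t/h
CL = 100·R/F = 100·4914.4/1038.6 = 473.18 %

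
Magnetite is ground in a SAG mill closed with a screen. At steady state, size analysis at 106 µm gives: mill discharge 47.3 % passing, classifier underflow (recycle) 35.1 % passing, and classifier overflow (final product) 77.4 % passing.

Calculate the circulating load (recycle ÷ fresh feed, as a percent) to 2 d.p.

Two-product formula at 106 µm:
Fd + Rd = Ru + Fo ⇒ R/F = (o−d)/(d−u)
r = (77.4 − 47.3)/(47.3 − 35.1) = 30.1/12.2 = 2.4672
CL = 100·r = 246.72 %

CL = 246.72 %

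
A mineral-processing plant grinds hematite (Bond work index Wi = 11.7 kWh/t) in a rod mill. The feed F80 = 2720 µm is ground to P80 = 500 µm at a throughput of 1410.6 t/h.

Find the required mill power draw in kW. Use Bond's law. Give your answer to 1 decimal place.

P = 4216.3 kW

W_Bond = 10·Wi·(1/√P₈₀ − 1/√F₈₀)
W = 10·11.7·(1/√500 − 1/√2720) = 10·11.7·(0.025547) = 2.9890 kWh/t
Power = W × throughput = 2.9890 kWh/t × 1410.6 t/h = 4216.3 kW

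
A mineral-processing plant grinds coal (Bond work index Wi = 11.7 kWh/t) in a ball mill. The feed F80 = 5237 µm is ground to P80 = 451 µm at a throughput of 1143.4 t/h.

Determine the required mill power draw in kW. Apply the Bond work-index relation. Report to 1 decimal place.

P = 4450.8 kW

W = 10·Wi·(P80^(-½) − F80^(-½))
W = 10·11.7·(1/√451 − 1/√5237) = 10·11.7·(0.033270) = 3.8926 kWh/t
P_mill = W·ṁ = 3.8926·1143.4 = 4450.8 kW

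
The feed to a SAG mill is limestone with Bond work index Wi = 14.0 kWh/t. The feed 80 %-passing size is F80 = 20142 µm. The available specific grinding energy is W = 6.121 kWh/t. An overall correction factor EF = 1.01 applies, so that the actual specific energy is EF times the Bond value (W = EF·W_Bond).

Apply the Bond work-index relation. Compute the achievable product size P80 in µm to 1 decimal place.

W = 10 Wi / √P80 − 10 Wi / √F80
W_Bond = W / EF = 6.121 / 1.01 = 6.0604 kWh/t
1/√P80 = 1/√F80 + W_Bond/(10·Wi)
  = 6.0604/(10·14.0) + 1/√20142 = 0.043289 + 0.007046 = 0.050335
P80 = (1/0.050335)² = 19.8670² = 394.70 µm

P80 = 394.7 µm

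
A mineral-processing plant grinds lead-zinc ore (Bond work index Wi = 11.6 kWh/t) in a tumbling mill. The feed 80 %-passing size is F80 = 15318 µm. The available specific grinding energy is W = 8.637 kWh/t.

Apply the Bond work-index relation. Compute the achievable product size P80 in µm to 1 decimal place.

P80 = 146.8 µm

W = 10 Wi / √P80 − 10 Wi / √F80
⇒ 1/√P80 = W/(10·Wi) + 1/√F80
  = 8.6370/(10·11.6) + 1/√15318 = 0.074457 + 0.008080 = 0.082537
P80 = (1/0.082537)² = 12.1158² = 146.79 µm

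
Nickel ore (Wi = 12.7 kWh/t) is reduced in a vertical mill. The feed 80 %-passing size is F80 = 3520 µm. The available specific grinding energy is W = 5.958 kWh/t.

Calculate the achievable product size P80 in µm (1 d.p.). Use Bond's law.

W = 10 Wi / √P80 − 10 Wi / √F80
⇒ 1/√P80 = W/(10·Wi) + 1/√F80
  = 5.9580/(10·12.7) + 1/√3520 = 0.046913 + 0.016855 = 0.063768
P80 = (1/0.063768)² = 15.6818² = 245.92 µm

P80 = 245.9 µm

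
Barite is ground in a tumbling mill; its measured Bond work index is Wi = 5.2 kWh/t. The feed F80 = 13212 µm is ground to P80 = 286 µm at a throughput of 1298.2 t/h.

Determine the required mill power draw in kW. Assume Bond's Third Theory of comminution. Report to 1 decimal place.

W = 10 Wi / √P80 − 10 Wi / √F80
W = 10·5.2·(1/√286 − 1/√13212) = 10·5.2·(0.050431) = 2.6224 kWh/t
P_mill = W·ṁ = 2.6224·1298.2 = 3404.4 kW

P = 3404.4 kW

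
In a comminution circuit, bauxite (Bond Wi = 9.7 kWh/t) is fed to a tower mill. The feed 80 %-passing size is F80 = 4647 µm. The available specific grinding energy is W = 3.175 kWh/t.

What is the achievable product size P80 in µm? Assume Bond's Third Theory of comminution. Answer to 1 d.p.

P80 = 445.1 µm

Bond:  W = 10 Wi (1/√P − 1/√F)
1/√P80 = 1/√F80 + W/(10·Wi)
  = 3.1750/(10·9.7) + 1/√4647 = 0.032732 + 0.014669 = 0.047401
P80 = (1/0.047401)² = 21.0964² = 445.06 µm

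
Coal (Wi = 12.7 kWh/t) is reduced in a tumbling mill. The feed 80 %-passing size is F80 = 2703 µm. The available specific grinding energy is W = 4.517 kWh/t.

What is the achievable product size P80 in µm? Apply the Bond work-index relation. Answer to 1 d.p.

P80 = 333.0 µm

Bond: W = 10·Wi·(1/√P80 − 1/√F80)
⇒ 1/√P80 = W/(10 Wi) + 1/√F80
  = 4.5170/(10·12.7) + 1/√2703 = 0.035567 + 0.019234 = 0.054801
P80 = (1/0.054801)² = 18.2478² = 332.98 µm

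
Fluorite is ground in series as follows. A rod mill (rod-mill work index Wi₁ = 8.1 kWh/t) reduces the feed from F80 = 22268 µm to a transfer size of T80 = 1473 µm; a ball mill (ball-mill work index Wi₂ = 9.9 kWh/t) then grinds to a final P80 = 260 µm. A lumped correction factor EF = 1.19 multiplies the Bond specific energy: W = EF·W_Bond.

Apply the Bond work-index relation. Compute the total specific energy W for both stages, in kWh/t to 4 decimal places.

W = 6.1022 kWh/t

W = 10 Wi (P80^-0.5 − F80^-0.5)
Stage 1 (22268→1473 µm, Wi₁=8.1): W₁ = 10·8.1·(0.026055 − 0.006701) = 1.5677 kWh/t
Stage 2 (1473→260 µm, Wi₂=9.9): W₂ = 10·9.9·(0.062017 − 0.026055) = 3.5602 kWh/t
W = W₁ + W₂ = 1.5677 + 3.5602 = 5.1279 kWh/t
Apply correction: 5.1279 × 1.19 = 6.1022 kWh/t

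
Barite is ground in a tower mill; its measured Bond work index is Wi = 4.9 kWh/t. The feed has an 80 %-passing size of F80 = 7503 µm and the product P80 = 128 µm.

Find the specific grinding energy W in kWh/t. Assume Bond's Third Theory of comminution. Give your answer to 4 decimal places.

W = 3.7653 kWh/t

W_Bond = 10·Wi·(1/√P₈₀ − 1/√F₈₀)
1/√128 = 0.088388;  1/√7503 = 0.011545
W = 10·4.9·(0.088388 − 0.011545) = 3.7653 kWh/t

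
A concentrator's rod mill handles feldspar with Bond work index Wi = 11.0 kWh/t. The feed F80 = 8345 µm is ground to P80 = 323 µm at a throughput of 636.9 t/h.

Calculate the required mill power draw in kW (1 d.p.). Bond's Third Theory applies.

P = 3131.3 kW

W = 10 Wi (1/√P80 − 1/√F80)  [Bond]
W = 10·11.0·(1/√323 − 1/√8345) = 10·11.0·(0.044695) = 4.9164 kWh/t
Power = W × throughput = 4.9164 kWh/t × 636.9 t/h = 3131.3 kW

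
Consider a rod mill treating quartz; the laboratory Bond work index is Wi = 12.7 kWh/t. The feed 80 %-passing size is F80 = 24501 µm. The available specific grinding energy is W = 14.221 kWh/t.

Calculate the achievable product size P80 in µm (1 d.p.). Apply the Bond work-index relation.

W = 10·Wi·[P80^(−½) − F80^(−½)]
⇒ 1/√P80 = W/(10 Wi) + 1/√F80
  = 14.2210/(10·12.7) + 1/√24501 = 0.111976 + 0.006389 = 0.118365
P80 = (1/0.118365)² = 8.4484² = 71.38 µm

P80 = 71.4 µm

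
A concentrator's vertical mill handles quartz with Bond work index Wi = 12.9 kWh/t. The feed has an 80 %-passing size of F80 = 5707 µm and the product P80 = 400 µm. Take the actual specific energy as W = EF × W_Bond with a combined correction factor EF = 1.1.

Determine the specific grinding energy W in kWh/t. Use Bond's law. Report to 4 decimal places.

W = 10 Wi (P80^-0.5 − F80^-0.5)
1/√400 = 0.050000;  1/√5707 = 0.013237
W = 10·12.9·(0.050000 − 0.013237) = 4.7424 kWh/t
W_actual = 1.1 × 4.7424 = 5.2166 kWh/t

W = 5.2166 kWh/t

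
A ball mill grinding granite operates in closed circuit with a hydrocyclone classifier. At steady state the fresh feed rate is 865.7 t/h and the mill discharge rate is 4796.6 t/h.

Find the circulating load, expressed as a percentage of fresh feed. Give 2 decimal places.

CL = 454.07 %

Mill node: discharge = fresh + recycle.
R = M − F = 4796.6 − 865.7 = 3930.9 t/h
CL = 100·R/F = 100·3930.9/865.7 = 454.07 %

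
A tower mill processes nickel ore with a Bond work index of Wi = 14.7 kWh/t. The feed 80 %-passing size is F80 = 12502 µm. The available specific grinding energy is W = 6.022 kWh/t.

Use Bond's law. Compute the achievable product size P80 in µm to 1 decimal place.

P80 = 401.5 µm

Bond: W = 10·Wi·(1/√P80 − 1/√F80)
⇒ 1/√P80 = W/(10 Wi) + 1/√F80
  = 6.0220/(10·14.7) + 1/√12502 = 0.040966 + 0.008944 = 0.049910
P80 = (1/0.049910)² = 20.0362² = 401.45 µm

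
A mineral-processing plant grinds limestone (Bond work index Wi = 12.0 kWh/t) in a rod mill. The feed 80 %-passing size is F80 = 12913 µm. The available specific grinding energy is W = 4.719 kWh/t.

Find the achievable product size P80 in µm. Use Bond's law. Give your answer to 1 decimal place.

P80 = 431.8 µm

W = 10·Wi·(P80^(-½) − F80^(-½))
P80^-0.5 = F80^-0.5 + W/(10 Wi)
  = 4.7190/(10·12.0) + 1/√12913 = 0.039325 + 0.008800 = 0.048125
P80 = (1/0.048125)² = 20.7792² = 431.77 µm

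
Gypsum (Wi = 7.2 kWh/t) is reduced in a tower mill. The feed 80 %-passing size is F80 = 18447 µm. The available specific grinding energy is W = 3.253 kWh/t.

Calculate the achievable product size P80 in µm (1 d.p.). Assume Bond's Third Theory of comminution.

W = 10·Wi·[P80^(−½) − F80^(−½)]
1/√P80 = 1/√F80 + W/(10·Wi)
  = 3.2530/(10·7.2) + 1/√18447 = 0.045181 + 0.007363 = 0.052543
P80 = (1/0.052543)² = 19.0319² = 362.21 µm

P80 = 362.2 µm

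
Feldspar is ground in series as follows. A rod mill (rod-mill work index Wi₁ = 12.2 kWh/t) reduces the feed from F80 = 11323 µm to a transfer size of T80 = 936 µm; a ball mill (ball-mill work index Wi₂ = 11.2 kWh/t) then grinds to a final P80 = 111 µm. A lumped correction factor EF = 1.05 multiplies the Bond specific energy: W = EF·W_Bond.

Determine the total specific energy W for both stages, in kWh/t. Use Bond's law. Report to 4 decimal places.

W = 10 Wi / √P80 − 10 Wi / √F80
Stage 1 (11323→936 µm, Wi₁=12.2): W₁ = 10·12.2·(0.032686 − 0.009398) = 2.8412 kWh/t
Stage 2 (936→111 µm, Wi₂=11.2): W₂ = 10·11.2·(0.094916 − 0.032686) = 6.9697 kWh/t
W = W₁ + W₂ = 2.8412 + 6.9697 = 9.8109 kWh/t
W_actual = 1.05 × 9.8109 = 10.3015 kWh/t

W = 10.3015 kWh/t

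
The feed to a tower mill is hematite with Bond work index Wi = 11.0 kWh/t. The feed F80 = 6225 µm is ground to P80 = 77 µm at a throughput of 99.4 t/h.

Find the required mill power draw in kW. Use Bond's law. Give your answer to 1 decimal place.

P = 1107.5 kW

W = 10 Wi / √P80 − 10 Wi / √F80
W = 10·11.0·(1/√77 − 1/√6225) = 10·11.0·(0.101286) = 11.1415 kWh/t
P = W·T = 11.1415·99.4 = 1107.5 kW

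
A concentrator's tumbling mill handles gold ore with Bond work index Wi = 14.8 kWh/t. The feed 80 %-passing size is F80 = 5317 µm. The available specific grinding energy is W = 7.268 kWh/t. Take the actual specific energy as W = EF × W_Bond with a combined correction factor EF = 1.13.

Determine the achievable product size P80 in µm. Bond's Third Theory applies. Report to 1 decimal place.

W = 10 Wi (1/√P80 − 1/√F80)  [Bond]
W_Bond = W / EF = 7.268 / 1.13 = 6.4319 kWh/t
⇒ 1/√P80 = W_Bond/(10·Wi) + 1/√F80
  = 6.4319/(10·14.8) + 1/√5317 = 0.043459 + 0.013714 = 0.057173
P80 = (1/0.057173)² = 17.4909² = 305.93 µm

P80 = 305.9 µm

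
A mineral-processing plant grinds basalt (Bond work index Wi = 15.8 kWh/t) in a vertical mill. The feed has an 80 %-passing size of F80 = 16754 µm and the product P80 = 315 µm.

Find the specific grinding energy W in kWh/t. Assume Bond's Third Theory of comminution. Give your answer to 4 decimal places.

W_Bond = 10·Wi·(1/√P₈₀ − 1/√F₈₀)
1/√315 = 0.056344;  1/√16754 = 0.007726
W = 10·15.8·(0.056344 − 0.007726) = 7.6816 kWh/t

W = 7.6816 kWh/t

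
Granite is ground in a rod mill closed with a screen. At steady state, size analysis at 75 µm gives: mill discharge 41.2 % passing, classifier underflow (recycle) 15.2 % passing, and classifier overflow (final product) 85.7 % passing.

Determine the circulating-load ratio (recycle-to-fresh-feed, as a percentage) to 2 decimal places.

Classifier node, passing 75 µm:
d + r·d = r·u + o → r(d−u) = o−d
r = (85.7 − 41.2)/(41.2 − 15.2) = 44.5/26.0 = 1.7115
CL = 100·r = 171.15 %

CL = 171.15 %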